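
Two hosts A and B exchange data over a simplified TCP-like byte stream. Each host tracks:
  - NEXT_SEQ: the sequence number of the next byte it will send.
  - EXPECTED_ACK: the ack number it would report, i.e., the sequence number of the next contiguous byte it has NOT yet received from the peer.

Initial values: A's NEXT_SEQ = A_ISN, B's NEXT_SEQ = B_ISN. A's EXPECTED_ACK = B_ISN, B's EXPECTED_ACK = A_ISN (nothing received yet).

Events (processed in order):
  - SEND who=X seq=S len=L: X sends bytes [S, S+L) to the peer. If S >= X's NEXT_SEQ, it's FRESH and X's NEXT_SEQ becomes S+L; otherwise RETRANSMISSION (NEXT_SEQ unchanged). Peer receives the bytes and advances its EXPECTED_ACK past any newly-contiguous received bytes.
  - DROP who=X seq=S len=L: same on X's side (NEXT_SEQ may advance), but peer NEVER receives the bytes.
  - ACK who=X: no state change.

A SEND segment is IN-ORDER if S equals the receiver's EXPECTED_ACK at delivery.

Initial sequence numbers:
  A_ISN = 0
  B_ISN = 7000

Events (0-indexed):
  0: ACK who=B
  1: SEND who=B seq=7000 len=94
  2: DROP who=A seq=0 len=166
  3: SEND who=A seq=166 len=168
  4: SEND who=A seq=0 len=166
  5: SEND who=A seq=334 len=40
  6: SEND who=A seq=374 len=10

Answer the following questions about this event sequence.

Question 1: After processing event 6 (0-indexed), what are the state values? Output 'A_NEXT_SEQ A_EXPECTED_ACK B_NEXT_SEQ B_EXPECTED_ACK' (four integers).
After event 0: A_seq=0 A_ack=7000 B_seq=7000 B_ack=0
After event 1: A_seq=0 A_ack=7094 B_seq=7094 B_ack=0
After event 2: A_seq=166 A_ack=7094 B_seq=7094 B_ack=0
After event 3: A_seq=334 A_ack=7094 B_seq=7094 B_ack=0
After event 4: A_seq=334 A_ack=7094 B_seq=7094 B_ack=334
After event 5: A_seq=374 A_ack=7094 B_seq=7094 B_ack=374
After event 6: A_seq=384 A_ack=7094 B_seq=7094 B_ack=384

384 7094 7094 384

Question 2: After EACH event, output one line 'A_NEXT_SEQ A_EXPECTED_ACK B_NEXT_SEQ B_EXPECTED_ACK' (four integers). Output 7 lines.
0 7000 7000 0
0 7094 7094 0
166 7094 7094 0
334 7094 7094 0
334 7094 7094 334
374 7094 7094 374
384 7094 7094 384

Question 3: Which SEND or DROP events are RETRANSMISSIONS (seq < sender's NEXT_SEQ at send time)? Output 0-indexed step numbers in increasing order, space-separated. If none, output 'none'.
Answer: 4

Derivation:
Step 1: SEND seq=7000 -> fresh
Step 2: DROP seq=0 -> fresh
Step 3: SEND seq=166 -> fresh
Step 4: SEND seq=0 -> retransmit
Step 5: SEND seq=334 -> fresh
Step 6: SEND seq=374 -> fresh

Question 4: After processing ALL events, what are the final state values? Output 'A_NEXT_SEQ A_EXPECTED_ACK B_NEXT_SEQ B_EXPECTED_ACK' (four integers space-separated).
After event 0: A_seq=0 A_ack=7000 B_seq=7000 B_ack=0
After event 1: A_seq=0 A_ack=7094 B_seq=7094 B_ack=0
After event 2: A_seq=166 A_ack=7094 B_seq=7094 B_ack=0
After event 3: A_seq=334 A_ack=7094 B_seq=7094 B_ack=0
After event 4: A_seq=334 A_ack=7094 B_seq=7094 B_ack=334
After event 5: A_seq=374 A_ack=7094 B_seq=7094 B_ack=374
After event 6: A_seq=384 A_ack=7094 B_seq=7094 B_ack=384

Answer: 384 7094 7094 384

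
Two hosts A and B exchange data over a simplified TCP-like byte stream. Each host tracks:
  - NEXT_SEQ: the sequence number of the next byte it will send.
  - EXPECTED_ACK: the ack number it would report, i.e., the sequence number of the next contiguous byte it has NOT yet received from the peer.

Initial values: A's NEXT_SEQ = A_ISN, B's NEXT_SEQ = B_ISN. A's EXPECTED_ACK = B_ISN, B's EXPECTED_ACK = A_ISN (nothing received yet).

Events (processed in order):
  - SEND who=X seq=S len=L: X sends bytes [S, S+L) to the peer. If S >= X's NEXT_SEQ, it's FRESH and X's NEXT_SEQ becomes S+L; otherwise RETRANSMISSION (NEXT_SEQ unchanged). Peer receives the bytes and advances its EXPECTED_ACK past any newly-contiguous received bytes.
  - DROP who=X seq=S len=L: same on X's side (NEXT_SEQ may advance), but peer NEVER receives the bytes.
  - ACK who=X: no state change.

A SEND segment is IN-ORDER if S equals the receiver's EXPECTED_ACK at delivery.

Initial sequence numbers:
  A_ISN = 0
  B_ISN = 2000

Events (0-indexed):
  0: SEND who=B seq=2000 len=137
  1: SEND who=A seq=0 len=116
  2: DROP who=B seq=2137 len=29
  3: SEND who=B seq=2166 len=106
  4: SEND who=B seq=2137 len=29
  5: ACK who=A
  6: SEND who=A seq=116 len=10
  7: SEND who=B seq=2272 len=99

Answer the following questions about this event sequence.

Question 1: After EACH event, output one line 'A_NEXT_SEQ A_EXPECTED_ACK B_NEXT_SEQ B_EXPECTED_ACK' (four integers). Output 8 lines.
0 2137 2137 0
116 2137 2137 116
116 2137 2166 116
116 2137 2272 116
116 2272 2272 116
116 2272 2272 116
126 2272 2272 126
126 2371 2371 126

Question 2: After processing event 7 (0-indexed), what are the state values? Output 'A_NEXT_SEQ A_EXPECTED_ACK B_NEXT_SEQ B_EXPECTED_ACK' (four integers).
After event 0: A_seq=0 A_ack=2137 B_seq=2137 B_ack=0
After event 1: A_seq=116 A_ack=2137 B_seq=2137 B_ack=116
After event 2: A_seq=116 A_ack=2137 B_seq=2166 B_ack=116
After event 3: A_seq=116 A_ack=2137 B_seq=2272 B_ack=116
After event 4: A_seq=116 A_ack=2272 B_seq=2272 B_ack=116
After event 5: A_seq=116 A_ack=2272 B_seq=2272 B_ack=116
After event 6: A_seq=126 A_ack=2272 B_seq=2272 B_ack=126
After event 7: A_seq=126 A_ack=2371 B_seq=2371 B_ack=126

126 2371 2371 126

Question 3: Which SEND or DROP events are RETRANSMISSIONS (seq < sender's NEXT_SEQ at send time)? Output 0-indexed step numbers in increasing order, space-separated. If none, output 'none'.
Answer: 4

Derivation:
Step 0: SEND seq=2000 -> fresh
Step 1: SEND seq=0 -> fresh
Step 2: DROP seq=2137 -> fresh
Step 3: SEND seq=2166 -> fresh
Step 4: SEND seq=2137 -> retransmit
Step 6: SEND seq=116 -> fresh
Step 7: SEND seq=2272 -> fresh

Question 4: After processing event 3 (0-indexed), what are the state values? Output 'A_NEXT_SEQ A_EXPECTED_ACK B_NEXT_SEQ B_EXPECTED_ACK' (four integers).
After event 0: A_seq=0 A_ack=2137 B_seq=2137 B_ack=0
After event 1: A_seq=116 A_ack=2137 B_seq=2137 B_ack=116
After event 2: A_seq=116 A_ack=2137 B_seq=2166 B_ack=116
After event 3: A_seq=116 A_ack=2137 B_seq=2272 B_ack=116

116 2137 2272 116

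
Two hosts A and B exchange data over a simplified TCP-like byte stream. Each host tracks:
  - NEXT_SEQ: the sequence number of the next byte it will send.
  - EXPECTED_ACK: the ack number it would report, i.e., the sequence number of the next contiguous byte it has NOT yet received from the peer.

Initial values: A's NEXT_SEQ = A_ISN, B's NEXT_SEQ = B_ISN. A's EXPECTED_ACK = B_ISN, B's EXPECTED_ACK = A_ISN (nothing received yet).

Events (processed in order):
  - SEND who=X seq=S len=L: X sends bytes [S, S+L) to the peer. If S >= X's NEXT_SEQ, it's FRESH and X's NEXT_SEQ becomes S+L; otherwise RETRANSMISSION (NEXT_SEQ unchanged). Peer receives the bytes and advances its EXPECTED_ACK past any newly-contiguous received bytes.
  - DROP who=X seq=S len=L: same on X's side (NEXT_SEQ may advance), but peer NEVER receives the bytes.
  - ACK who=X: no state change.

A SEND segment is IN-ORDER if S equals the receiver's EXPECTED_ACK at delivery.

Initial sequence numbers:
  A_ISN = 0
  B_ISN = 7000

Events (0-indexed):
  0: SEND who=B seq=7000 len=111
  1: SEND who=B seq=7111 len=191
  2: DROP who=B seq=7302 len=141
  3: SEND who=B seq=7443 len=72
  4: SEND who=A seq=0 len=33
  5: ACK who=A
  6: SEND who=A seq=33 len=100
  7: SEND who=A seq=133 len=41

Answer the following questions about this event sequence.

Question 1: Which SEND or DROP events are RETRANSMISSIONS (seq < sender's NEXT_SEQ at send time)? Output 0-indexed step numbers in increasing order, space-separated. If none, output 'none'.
Step 0: SEND seq=7000 -> fresh
Step 1: SEND seq=7111 -> fresh
Step 2: DROP seq=7302 -> fresh
Step 3: SEND seq=7443 -> fresh
Step 4: SEND seq=0 -> fresh
Step 6: SEND seq=33 -> fresh
Step 7: SEND seq=133 -> fresh

Answer: none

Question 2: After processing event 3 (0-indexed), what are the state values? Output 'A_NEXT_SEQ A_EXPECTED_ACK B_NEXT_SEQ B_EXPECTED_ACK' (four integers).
After event 0: A_seq=0 A_ack=7111 B_seq=7111 B_ack=0
After event 1: A_seq=0 A_ack=7302 B_seq=7302 B_ack=0
After event 2: A_seq=0 A_ack=7302 B_seq=7443 B_ack=0
After event 3: A_seq=0 A_ack=7302 B_seq=7515 B_ack=0

0 7302 7515 0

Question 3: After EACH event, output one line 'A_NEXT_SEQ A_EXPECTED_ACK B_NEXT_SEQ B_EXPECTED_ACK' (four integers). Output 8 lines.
0 7111 7111 0
0 7302 7302 0
0 7302 7443 0
0 7302 7515 0
33 7302 7515 33
33 7302 7515 33
133 7302 7515 133
174 7302 7515 174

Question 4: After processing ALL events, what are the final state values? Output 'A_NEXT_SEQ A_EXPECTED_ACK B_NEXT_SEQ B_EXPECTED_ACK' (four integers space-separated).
After event 0: A_seq=0 A_ack=7111 B_seq=7111 B_ack=0
After event 1: A_seq=0 A_ack=7302 B_seq=7302 B_ack=0
After event 2: A_seq=0 A_ack=7302 B_seq=7443 B_ack=0
After event 3: A_seq=0 A_ack=7302 B_seq=7515 B_ack=0
After event 4: A_seq=33 A_ack=7302 B_seq=7515 B_ack=33
After event 5: A_seq=33 A_ack=7302 B_seq=7515 B_ack=33
After event 6: A_seq=133 A_ack=7302 B_seq=7515 B_ack=133
After event 7: A_seq=174 A_ack=7302 B_seq=7515 B_ack=174

Answer: 174 7302 7515 174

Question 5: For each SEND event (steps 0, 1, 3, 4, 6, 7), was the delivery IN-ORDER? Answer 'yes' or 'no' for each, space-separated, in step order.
Answer: yes yes no yes yes yes

Derivation:
Step 0: SEND seq=7000 -> in-order
Step 1: SEND seq=7111 -> in-order
Step 3: SEND seq=7443 -> out-of-order
Step 4: SEND seq=0 -> in-order
Step 6: SEND seq=33 -> in-order
Step 7: SEND seq=133 -> in-order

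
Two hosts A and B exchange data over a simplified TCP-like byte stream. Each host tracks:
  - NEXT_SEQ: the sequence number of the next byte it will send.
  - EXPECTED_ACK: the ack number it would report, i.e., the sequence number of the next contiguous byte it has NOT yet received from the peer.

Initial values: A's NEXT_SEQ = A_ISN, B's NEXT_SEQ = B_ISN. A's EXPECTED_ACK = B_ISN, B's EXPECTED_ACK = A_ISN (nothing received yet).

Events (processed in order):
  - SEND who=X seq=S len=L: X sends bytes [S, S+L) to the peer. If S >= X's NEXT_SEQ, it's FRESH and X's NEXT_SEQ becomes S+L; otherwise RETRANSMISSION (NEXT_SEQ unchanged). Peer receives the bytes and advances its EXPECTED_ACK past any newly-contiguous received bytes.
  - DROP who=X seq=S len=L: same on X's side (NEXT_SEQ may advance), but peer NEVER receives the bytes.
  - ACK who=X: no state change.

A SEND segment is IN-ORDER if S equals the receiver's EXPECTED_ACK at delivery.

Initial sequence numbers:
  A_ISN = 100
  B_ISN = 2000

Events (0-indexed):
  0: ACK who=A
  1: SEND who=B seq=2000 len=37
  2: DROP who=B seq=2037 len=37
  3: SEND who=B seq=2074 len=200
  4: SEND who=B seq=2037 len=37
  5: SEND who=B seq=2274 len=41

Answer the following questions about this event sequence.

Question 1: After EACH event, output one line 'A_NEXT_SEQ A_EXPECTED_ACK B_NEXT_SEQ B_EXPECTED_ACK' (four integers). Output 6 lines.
100 2000 2000 100
100 2037 2037 100
100 2037 2074 100
100 2037 2274 100
100 2274 2274 100
100 2315 2315 100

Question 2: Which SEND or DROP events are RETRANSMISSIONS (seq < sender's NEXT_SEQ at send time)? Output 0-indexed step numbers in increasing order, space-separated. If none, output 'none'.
Step 1: SEND seq=2000 -> fresh
Step 2: DROP seq=2037 -> fresh
Step 3: SEND seq=2074 -> fresh
Step 4: SEND seq=2037 -> retransmit
Step 5: SEND seq=2274 -> fresh

Answer: 4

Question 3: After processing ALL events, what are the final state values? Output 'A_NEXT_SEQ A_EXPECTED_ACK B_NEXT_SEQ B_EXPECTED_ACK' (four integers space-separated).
Answer: 100 2315 2315 100

Derivation:
After event 0: A_seq=100 A_ack=2000 B_seq=2000 B_ack=100
After event 1: A_seq=100 A_ack=2037 B_seq=2037 B_ack=100
After event 2: A_seq=100 A_ack=2037 B_seq=2074 B_ack=100
After event 3: A_seq=100 A_ack=2037 B_seq=2274 B_ack=100
After event 4: A_seq=100 A_ack=2274 B_seq=2274 B_ack=100
After event 5: A_seq=100 A_ack=2315 B_seq=2315 B_ack=100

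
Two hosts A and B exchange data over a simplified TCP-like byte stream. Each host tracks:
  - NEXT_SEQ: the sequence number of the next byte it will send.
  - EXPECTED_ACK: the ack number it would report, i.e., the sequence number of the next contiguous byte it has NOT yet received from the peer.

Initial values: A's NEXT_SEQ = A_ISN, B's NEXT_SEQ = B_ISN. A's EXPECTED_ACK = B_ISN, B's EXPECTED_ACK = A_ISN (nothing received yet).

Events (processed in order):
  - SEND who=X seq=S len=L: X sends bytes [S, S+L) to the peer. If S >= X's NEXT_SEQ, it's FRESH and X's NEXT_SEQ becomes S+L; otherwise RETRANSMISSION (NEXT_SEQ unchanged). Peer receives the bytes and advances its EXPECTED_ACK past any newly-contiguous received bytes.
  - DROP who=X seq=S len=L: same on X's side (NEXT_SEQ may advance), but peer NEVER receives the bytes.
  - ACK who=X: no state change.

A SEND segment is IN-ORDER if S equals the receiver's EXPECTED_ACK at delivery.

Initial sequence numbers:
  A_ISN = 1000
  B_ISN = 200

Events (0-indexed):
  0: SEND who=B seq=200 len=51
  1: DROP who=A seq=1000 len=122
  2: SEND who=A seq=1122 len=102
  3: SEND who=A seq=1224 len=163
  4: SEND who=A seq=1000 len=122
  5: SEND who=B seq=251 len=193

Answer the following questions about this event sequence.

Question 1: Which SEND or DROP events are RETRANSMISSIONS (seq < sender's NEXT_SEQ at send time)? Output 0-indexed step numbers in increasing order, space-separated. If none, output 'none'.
Answer: 4

Derivation:
Step 0: SEND seq=200 -> fresh
Step 1: DROP seq=1000 -> fresh
Step 2: SEND seq=1122 -> fresh
Step 3: SEND seq=1224 -> fresh
Step 4: SEND seq=1000 -> retransmit
Step 5: SEND seq=251 -> fresh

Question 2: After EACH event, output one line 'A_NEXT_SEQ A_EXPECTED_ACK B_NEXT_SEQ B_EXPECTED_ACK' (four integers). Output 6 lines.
1000 251 251 1000
1122 251 251 1000
1224 251 251 1000
1387 251 251 1000
1387 251 251 1387
1387 444 444 1387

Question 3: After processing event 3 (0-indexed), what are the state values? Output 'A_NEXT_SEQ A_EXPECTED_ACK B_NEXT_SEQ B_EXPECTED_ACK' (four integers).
After event 0: A_seq=1000 A_ack=251 B_seq=251 B_ack=1000
After event 1: A_seq=1122 A_ack=251 B_seq=251 B_ack=1000
After event 2: A_seq=1224 A_ack=251 B_seq=251 B_ack=1000
After event 3: A_seq=1387 A_ack=251 B_seq=251 B_ack=1000

1387 251 251 1000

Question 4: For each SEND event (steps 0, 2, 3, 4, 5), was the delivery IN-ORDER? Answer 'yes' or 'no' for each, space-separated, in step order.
Answer: yes no no yes yes

Derivation:
Step 0: SEND seq=200 -> in-order
Step 2: SEND seq=1122 -> out-of-order
Step 3: SEND seq=1224 -> out-of-order
Step 4: SEND seq=1000 -> in-order
Step 5: SEND seq=251 -> in-order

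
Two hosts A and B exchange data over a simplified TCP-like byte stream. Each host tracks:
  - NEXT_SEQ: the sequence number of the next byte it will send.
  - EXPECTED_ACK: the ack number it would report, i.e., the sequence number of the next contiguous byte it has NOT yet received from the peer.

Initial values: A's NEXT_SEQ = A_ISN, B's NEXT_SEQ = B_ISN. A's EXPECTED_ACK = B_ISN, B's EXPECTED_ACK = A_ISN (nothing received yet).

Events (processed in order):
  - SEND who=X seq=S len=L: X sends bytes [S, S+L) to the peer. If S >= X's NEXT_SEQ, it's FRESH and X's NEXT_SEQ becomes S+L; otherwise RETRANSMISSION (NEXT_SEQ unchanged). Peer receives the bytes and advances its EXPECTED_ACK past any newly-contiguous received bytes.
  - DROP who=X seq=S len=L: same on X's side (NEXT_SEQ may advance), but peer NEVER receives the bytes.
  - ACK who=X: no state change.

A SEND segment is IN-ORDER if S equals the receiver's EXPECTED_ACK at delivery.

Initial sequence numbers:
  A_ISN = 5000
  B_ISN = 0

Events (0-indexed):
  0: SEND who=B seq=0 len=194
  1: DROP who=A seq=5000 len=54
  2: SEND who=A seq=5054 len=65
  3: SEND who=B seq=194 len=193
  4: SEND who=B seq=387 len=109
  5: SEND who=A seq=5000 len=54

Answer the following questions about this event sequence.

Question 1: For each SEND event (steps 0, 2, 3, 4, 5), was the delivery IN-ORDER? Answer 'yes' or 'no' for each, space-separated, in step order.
Step 0: SEND seq=0 -> in-order
Step 2: SEND seq=5054 -> out-of-order
Step 3: SEND seq=194 -> in-order
Step 4: SEND seq=387 -> in-order
Step 5: SEND seq=5000 -> in-order

Answer: yes no yes yes yes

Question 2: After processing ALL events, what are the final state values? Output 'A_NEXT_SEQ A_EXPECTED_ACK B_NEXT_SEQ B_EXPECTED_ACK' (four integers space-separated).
After event 0: A_seq=5000 A_ack=194 B_seq=194 B_ack=5000
After event 1: A_seq=5054 A_ack=194 B_seq=194 B_ack=5000
After event 2: A_seq=5119 A_ack=194 B_seq=194 B_ack=5000
After event 3: A_seq=5119 A_ack=387 B_seq=387 B_ack=5000
After event 4: A_seq=5119 A_ack=496 B_seq=496 B_ack=5000
After event 5: A_seq=5119 A_ack=496 B_seq=496 B_ack=5119

Answer: 5119 496 496 5119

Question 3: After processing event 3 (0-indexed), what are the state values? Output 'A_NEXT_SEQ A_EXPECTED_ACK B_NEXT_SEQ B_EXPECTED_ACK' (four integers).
After event 0: A_seq=5000 A_ack=194 B_seq=194 B_ack=5000
After event 1: A_seq=5054 A_ack=194 B_seq=194 B_ack=5000
After event 2: A_seq=5119 A_ack=194 B_seq=194 B_ack=5000
After event 3: A_seq=5119 A_ack=387 B_seq=387 B_ack=5000

5119 387 387 5000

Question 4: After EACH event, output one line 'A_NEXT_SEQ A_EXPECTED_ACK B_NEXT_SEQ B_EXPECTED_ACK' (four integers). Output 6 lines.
5000 194 194 5000
5054 194 194 5000
5119 194 194 5000
5119 387 387 5000
5119 496 496 5000
5119 496 496 5119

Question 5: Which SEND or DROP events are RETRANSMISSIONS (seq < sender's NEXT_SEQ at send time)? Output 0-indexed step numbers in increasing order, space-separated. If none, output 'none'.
Answer: 5

Derivation:
Step 0: SEND seq=0 -> fresh
Step 1: DROP seq=5000 -> fresh
Step 2: SEND seq=5054 -> fresh
Step 3: SEND seq=194 -> fresh
Step 4: SEND seq=387 -> fresh
Step 5: SEND seq=5000 -> retransmit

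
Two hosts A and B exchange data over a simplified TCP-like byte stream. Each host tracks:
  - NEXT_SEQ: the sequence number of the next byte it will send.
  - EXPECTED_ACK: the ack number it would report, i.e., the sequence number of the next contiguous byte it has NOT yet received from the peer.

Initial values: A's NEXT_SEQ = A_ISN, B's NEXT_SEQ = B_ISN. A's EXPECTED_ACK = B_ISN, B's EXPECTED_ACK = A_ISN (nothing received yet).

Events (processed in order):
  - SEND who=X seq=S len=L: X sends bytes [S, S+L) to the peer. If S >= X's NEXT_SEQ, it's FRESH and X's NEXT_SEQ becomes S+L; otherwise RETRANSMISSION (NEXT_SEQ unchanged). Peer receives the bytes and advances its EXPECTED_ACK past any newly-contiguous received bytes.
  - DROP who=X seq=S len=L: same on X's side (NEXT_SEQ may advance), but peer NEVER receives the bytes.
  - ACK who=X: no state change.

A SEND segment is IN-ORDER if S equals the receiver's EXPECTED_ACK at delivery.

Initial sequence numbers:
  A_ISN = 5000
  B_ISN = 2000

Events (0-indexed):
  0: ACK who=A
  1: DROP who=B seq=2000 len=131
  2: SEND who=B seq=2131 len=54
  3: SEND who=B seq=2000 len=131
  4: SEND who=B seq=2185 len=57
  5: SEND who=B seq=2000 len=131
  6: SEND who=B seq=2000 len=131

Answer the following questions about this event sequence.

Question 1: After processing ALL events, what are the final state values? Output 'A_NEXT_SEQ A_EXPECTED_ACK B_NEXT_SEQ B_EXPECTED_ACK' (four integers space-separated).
After event 0: A_seq=5000 A_ack=2000 B_seq=2000 B_ack=5000
After event 1: A_seq=5000 A_ack=2000 B_seq=2131 B_ack=5000
After event 2: A_seq=5000 A_ack=2000 B_seq=2185 B_ack=5000
After event 3: A_seq=5000 A_ack=2185 B_seq=2185 B_ack=5000
After event 4: A_seq=5000 A_ack=2242 B_seq=2242 B_ack=5000
After event 5: A_seq=5000 A_ack=2242 B_seq=2242 B_ack=5000
After event 6: A_seq=5000 A_ack=2242 B_seq=2242 B_ack=5000

Answer: 5000 2242 2242 5000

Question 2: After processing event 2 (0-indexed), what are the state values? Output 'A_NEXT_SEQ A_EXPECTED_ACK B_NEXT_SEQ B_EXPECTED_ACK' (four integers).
After event 0: A_seq=5000 A_ack=2000 B_seq=2000 B_ack=5000
After event 1: A_seq=5000 A_ack=2000 B_seq=2131 B_ack=5000
After event 2: A_seq=5000 A_ack=2000 B_seq=2185 B_ack=5000

5000 2000 2185 5000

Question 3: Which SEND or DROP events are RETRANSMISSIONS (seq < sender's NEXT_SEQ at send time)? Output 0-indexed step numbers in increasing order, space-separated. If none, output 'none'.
Step 1: DROP seq=2000 -> fresh
Step 2: SEND seq=2131 -> fresh
Step 3: SEND seq=2000 -> retransmit
Step 4: SEND seq=2185 -> fresh
Step 5: SEND seq=2000 -> retransmit
Step 6: SEND seq=2000 -> retransmit

Answer: 3 5 6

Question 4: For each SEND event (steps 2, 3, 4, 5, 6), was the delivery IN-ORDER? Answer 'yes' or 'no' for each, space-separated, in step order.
Step 2: SEND seq=2131 -> out-of-order
Step 3: SEND seq=2000 -> in-order
Step 4: SEND seq=2185 -> in-order
Step 5: SEND seq=2000 -> out-of-order
Step 6: SEND seq=2000 -> out-of-order

Answer: no yes yes no no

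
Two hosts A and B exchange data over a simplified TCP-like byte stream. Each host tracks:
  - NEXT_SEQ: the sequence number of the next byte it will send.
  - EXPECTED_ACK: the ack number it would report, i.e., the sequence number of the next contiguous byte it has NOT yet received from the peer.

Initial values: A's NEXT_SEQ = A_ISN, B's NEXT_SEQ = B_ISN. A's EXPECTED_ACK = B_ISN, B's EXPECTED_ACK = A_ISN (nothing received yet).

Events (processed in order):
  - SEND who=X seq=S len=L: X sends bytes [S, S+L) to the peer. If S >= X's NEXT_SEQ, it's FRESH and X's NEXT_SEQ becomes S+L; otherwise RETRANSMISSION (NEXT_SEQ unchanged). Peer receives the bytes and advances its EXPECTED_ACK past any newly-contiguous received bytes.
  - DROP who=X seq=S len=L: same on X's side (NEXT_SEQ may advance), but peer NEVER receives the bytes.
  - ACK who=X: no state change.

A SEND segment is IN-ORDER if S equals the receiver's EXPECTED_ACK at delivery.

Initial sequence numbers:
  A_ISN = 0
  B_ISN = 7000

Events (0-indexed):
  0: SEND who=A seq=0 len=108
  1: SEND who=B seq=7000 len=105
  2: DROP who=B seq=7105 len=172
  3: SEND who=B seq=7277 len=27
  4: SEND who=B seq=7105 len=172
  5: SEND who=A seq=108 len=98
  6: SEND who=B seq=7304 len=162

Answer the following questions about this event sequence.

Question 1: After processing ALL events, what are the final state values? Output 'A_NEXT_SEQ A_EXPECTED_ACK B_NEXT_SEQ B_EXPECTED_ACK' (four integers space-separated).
Answer: 206 7466 7466 206

Derivation:
After event 0: A_seq=108 A_ack=7000 B_seq=7000 B_ack=108
After event 1: A_seq=108 A_ack=7105 B_seq=7105 B_ack=108
After event 2: A_seq=108 A_ack=7105 B_seq=7277 B_ack=108
After event 3: A_seq=108 A_ack=7105 B_seq=7304 B_ack=108
After event 4: A_seq=108 A_ack=7304 B_seq=7304 B_ack=108
After event 5: A_seq=206 A_ack=7304 B_seq=7304 B_ack=206
After event 6: A_seq=206 A_ack=7466 B_seq=7466 B_ack=206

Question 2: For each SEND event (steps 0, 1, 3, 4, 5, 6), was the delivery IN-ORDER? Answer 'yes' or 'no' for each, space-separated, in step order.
Answer: yes yes no yes yes yes

Derivation:
Step 0: SEND seq=0 -> in-order
Step 1: SEND seq=7000 -> in-order
Step 3: SEND seq=7277 -> out-of-order
Step 4: SEND seq=7105 -> in-order
Step 5: SEND seq=108 -> in-order
Step 6: SEND seq=7304 -> in-order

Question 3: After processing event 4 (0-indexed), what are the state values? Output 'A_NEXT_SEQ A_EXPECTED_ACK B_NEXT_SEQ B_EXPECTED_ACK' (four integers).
After event 0: A_seq=108 A_ack=7000 B_seq=7000 B_ack=108
After event 1: A_seq=108 A_ack=7105 B_seq=7105 B_ack=108
After event 2: A_seq=108 A_ack=7105 B_seq=7277 B_ack=108
After event 3: A_seq=108 A_ack=7105 B_seq=7304 B_ack=108
After event 4: A_seq=108 A_ack=7304 B_seq=7304 B_ack=108

108 7304 7304 108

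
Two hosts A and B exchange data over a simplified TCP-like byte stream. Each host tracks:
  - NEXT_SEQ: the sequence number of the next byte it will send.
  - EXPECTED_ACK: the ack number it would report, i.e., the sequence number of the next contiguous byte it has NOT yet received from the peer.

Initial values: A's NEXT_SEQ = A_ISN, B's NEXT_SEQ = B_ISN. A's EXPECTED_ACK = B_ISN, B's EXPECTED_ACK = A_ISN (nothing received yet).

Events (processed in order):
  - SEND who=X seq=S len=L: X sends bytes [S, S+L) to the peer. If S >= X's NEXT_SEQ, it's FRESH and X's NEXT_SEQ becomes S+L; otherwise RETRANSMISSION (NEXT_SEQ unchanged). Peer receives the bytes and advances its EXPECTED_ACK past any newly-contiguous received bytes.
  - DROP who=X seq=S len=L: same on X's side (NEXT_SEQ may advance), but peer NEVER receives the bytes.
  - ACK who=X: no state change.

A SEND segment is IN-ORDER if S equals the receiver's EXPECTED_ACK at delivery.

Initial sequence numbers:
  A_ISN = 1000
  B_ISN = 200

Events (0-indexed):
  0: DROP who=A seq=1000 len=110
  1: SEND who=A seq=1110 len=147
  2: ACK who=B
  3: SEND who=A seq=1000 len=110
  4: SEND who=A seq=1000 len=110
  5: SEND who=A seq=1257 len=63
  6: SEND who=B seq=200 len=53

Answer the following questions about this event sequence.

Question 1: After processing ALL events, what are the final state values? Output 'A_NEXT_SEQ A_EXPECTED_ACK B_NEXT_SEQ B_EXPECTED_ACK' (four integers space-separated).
After event 0: A_seq=1110 A_ack=200 B_seq=200 B_ack=1000
After event 1: A_seq=1257 A_ack=200 B_seq=200 B_ack=1000
After event 2: A_seq=1257 A_ack=200 B_seq=200 B_ack=1000
After event 3: A_seq=1257 A_ack=200 B_seq=200 B_ack=1257
After event 4: A_seq=1257 A_ack=200 B_seq=200 B_ack=1257
After event 5: A_seq=1320 A_ack=200 B_seq=200 B_ack=1320
After event 6: A_seq=1320 A_ack=253 B_seq=253 B_ack=1320

Answer: 1320 253 253 1320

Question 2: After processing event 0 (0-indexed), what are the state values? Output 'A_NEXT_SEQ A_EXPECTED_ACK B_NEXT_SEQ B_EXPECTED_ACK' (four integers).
After event 0: A_seq=1110 A_ack=200 B_seq=200 B_ack=1000

1110 200 200 1000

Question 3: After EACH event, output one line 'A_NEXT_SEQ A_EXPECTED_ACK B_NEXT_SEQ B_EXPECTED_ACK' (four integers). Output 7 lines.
1110 200 200 1000
1257 200 200 1000
1257 200 200 1000
1257 200 200 1257
1257 200 200 1257
1320 200 200 1320
1320 253 253 1320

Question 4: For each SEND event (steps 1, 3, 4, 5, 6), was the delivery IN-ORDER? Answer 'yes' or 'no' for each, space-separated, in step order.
Answer: no yes no yes yes

Derivation:
Step 1: SEND seq=1110 -> out-of-order
Step 3: SEND seq=1000 -> in-order
Step 4: SEND seq=1000 -> out-of-order
Step 5: SEND seq=1257 -> in-order
Step 6: SEND seq=200 -> in-order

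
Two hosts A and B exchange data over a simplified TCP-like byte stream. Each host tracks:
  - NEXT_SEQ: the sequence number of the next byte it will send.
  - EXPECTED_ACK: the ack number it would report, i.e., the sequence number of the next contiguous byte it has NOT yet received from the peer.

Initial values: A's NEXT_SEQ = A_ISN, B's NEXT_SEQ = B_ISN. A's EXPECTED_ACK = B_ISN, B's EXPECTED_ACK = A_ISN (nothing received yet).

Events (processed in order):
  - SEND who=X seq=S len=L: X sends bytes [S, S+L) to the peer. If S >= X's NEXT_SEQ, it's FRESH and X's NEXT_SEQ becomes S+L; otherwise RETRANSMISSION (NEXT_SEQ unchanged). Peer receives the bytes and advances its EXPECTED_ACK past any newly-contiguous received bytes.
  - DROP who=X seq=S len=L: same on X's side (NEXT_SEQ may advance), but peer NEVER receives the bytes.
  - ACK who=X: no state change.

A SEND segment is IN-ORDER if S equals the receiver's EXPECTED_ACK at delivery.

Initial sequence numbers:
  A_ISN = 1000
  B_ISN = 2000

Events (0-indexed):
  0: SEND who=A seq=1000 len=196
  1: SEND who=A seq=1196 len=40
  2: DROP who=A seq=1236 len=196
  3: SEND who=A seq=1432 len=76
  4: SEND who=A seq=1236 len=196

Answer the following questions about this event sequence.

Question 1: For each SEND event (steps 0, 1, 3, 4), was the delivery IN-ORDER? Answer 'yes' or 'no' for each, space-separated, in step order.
Step 0: SEND seq=1000 -> in-order
Step 1: SEND seq=1196 -> in-order
Step 3: SEND seq=1432 -> out-of-order
Step 4: SEND seq=1236 -> in-order

Answer: yes yes no yes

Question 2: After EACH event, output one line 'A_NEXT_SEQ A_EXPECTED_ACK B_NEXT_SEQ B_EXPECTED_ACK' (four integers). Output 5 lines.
1196 2000 2000 1196
1236 2000 2000 1236
1432 2000 2000 1236
1508 2000 2000 1236
1508 2000 2000 1508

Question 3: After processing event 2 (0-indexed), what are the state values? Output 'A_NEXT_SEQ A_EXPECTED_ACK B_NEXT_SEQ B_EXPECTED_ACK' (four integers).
After event 0: A_seq=1196 A_ack=2000 B_seq=2000 B_ack=1196
After event 1: A_seq=1236 A_ack=2000 B_seq=2000 B_ack=1236
After event 2: A_seq=1432 A_ack=2000 B_seq=2000 B_ack=1236

1432 2000 2000 1236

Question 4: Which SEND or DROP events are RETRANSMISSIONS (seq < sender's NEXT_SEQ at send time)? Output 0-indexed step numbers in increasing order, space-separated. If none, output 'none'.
Step 0: SEND seq=1000 -> fresh
Step 1: SEND seq=1196 -> fresh
Step 2: DROP seq=1236 -> fresh
Step 3: SEND seq=1432 -> fresh
Step 4: SEND seq=1236 -> retransmit

Answer: 4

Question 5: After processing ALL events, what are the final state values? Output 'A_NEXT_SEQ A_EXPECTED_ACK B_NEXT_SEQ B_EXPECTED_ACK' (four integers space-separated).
Answer: 1508 2000 2000 1508

Derivation:
After event 0: A_seq=1196 A_ack=2000 B_seq=2000 B_ack=1196
After event 1: A_seq=1236 A_ack=2000 B_seq=2000 B_ack=1236
After event 2: A_seq=1432 A_ack=2000 B_seq=2000 B_ack=1236
After event 3: A_seq=1508 A_ack=2000 B_seq=2000 B_ack=1236
After event 4: A_seq=1508 A_ack=2000 B_seq=2000 B_ack=1508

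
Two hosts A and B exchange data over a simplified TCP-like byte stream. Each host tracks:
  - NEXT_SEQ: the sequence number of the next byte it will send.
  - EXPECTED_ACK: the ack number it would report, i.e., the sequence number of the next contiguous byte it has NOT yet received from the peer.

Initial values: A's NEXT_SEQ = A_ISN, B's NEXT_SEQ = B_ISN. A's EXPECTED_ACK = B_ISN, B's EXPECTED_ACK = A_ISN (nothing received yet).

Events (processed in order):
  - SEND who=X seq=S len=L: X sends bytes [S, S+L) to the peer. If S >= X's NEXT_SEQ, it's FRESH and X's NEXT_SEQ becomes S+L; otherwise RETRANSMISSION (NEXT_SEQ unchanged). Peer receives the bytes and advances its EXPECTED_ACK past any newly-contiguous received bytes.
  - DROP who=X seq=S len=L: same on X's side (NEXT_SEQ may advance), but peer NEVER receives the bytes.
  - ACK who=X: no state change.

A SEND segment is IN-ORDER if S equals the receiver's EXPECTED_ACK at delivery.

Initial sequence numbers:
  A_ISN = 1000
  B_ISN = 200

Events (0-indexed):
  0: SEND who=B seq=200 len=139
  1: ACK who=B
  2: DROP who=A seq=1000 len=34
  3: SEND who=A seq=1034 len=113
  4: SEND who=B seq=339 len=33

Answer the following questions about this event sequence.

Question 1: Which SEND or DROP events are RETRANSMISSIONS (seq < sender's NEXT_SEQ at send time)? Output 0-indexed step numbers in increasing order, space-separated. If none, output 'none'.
Answer: none

Derivation:
Step 0: SEND seq=200 -> fresh
Step 2: DROP seq=1000 -> fresh
Step 3: SEND seq=1034 -> fresh
Step 4: SEND seq=339 -> fresh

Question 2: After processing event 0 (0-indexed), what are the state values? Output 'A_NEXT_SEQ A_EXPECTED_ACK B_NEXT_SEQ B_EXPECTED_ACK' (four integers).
After event 0: A_seq=1000 A_ack=339 B_seq=339 B_ack=1000

1000 339 339 1000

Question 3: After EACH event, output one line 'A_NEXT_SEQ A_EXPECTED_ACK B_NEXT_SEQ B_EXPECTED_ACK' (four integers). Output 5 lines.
1000 339 339 1000
1000 339 339 1000
1034 339 339 1000
1147 339 339 1000
1147 372 372 1000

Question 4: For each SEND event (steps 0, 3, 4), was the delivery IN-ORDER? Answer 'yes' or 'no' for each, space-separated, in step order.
Answer: yes no yes

Derivation:
Step 0: SEND seq=200 -> in-order
Step 3: SEND seq=1034 -> out-of-order
Step 4: SEND seq=339 -> in-order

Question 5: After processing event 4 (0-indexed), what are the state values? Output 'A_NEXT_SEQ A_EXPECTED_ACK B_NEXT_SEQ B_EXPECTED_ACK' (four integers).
After event 0: A_seq=1000 A_ack=339 B_seq=339 B_ack=1000
After event 1: A_seq=1000 A_ack=339 B_seq=339 B_ack=1000
After event 2: A_seq=1034 A_ack=339 B_seq=339 B_ack=1000
After event 3: A_seq=1147 A_ack=339 B_seq=339 B_ack=1000
After event 4: A_seq=1147 A_ack=372 B_seq=372 B_ack=1000

1147 372 372 1000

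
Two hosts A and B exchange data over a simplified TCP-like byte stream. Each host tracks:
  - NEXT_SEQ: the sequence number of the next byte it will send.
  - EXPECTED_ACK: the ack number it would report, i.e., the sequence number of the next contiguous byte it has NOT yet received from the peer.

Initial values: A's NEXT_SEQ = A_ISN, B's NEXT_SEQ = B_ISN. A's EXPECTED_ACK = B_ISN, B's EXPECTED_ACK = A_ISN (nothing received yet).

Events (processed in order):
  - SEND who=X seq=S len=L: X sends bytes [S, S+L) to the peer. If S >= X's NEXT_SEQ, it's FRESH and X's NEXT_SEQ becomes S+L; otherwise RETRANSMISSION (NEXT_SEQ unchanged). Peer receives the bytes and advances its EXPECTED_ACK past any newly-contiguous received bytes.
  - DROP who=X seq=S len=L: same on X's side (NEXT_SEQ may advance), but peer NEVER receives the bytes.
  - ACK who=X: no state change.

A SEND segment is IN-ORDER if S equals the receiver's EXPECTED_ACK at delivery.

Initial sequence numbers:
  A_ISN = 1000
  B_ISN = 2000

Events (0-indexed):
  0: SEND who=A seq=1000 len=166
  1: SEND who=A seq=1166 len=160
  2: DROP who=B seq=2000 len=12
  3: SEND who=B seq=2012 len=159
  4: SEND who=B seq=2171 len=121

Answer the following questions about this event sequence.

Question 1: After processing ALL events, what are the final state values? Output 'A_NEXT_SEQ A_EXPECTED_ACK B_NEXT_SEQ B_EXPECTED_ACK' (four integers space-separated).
Answer: 1326 2000 2292 1326

Derivation:
After event 0: A_seq=1166 A_ack=2000 B_seq=2000 B_ack=1166
After event 1: A_seq=1326 A_ack=2000 B_seq=2000 B_ack=1326
After event 2: A_seq=1326 A_ack=2000 B_seq=2012 B_ack=1326
After event 3: A_seq=1326 A_ack=2000 B_seq=2171 B_ack=1326
After event 4: A_seq=1326 A_ack=2000 B_seq=2292 B_ack=1326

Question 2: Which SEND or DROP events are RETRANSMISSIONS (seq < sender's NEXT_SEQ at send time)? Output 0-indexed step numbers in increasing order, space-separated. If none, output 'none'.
Step 0: SEND seq=1000 -> fresh
Step 1: SEND seq=1166 -> fresh
Step 2: DROP seq=2000 -> fresh
Step 3: SEND seq=2012 -> fresh
Step 4: SEND seq=2171 -> fresh

Answer: none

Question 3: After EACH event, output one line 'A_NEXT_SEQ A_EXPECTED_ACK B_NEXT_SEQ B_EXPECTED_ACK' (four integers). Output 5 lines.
1166 2000 2000 1166
1326 2000 2000 1326
1326 2000 2012 1326
1326 2000 2171 1326
1326 2000 2292 1326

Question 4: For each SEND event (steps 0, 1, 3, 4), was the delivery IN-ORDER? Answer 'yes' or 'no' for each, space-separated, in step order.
Step 0: SEND seq=1000 -> in-order
Step 1: SEND seq=1166 -> in-order
Step 3: SEND seq=2012 -> out-of-order
Step 4: SEND seq=2171 -> out-of-order

Answer: yes yes no no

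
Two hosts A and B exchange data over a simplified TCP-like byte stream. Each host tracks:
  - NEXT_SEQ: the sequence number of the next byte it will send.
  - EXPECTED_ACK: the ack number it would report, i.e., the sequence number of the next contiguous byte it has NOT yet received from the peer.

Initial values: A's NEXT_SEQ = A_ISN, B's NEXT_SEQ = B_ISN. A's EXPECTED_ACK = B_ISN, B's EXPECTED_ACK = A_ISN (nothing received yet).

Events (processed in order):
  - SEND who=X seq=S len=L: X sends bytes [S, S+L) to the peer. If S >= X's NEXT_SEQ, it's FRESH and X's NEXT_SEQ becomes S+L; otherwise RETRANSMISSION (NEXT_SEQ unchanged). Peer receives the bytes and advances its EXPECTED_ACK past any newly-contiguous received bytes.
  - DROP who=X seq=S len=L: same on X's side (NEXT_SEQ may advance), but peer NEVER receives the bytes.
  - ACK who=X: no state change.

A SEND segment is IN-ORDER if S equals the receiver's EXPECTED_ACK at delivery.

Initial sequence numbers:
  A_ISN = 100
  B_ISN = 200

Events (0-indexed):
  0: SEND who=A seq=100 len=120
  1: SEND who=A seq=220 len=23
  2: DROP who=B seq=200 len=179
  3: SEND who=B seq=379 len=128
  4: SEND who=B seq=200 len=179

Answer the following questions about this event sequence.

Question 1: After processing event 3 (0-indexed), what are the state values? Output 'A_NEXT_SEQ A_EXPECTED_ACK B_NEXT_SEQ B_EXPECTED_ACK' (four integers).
After event 0: A_seq=220 A_ack=200 B_seq=200 B_ack=220
After event 1: A_seq=243 A_ack=200 B_seq=200 B_ack=243
After event 2: A_seq=243 A_ack=200 B_seq=379 B_ack=243
After event 3: A_seq=243 A_ack=200 B_seq=507 B_ack=243

243 200 507 243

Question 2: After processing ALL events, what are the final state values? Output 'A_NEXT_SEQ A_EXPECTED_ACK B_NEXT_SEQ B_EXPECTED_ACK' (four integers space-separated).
After event 0: A_seq=220 A_ack=200 B_seq=200 B_ack=220
After event 1: A_seq=243 A_ack=200 B_seq=200 B_ack=243
After event 2: A_seq=243 A_ack=200 B_seq=379 B_ack=243
After event 3: A_seq=243 A_ack=200 B_seq=507 B_ack=243
After event 4: A_seq=243 A_ack=507 B_seq=507 B_ack=243

Answer: 243 507 507 243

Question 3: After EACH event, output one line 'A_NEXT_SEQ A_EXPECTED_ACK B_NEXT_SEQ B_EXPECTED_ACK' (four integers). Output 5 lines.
220 200 200 220
243 200 200 243
243 200 379 243
243 200 507 243
243 507 507 243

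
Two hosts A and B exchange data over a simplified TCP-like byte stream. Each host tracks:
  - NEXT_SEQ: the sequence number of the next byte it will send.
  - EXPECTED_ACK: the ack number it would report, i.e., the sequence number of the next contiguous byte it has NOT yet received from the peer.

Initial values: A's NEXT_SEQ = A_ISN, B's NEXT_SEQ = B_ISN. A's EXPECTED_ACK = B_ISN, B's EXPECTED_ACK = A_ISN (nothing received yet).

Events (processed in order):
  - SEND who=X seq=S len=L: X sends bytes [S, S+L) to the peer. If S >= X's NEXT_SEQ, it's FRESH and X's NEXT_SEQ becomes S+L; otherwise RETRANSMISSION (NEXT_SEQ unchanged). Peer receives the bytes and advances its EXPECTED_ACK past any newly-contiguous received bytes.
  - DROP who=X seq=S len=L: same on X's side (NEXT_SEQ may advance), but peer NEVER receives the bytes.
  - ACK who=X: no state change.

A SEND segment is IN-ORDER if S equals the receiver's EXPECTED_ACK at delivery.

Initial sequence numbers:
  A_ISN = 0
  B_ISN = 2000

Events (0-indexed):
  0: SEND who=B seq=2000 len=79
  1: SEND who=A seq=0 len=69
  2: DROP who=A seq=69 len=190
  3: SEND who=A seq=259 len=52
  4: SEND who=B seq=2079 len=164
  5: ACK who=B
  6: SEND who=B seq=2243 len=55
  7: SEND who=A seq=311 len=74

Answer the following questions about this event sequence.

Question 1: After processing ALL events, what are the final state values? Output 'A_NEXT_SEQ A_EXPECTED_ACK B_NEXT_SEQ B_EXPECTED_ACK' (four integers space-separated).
After event 0: A_seq=0 A_ack=2079 B_seq=2079 B_ack=0
After event 1: A_seq=69 A_ack=2079 B_seq=2079 B_ack=69
After event 2: A_seq=259 A_ack=2079 B_seq=2079 B_ack=69
After event 3: A_seq=311 A_ack=2079 B_seq=2079 B_ack=69
After event 4: A_seq=311 A_ack=2243 B_seq=2243 B_ack=69
After event 5: A_seq=311 A_ack=2243 B_seq=2243 B_ack=69
After event 6: A_seq=311 A_ack=2298 B_seq=2298 B_ack=69
After event 7: A_seq=385 A_ack=2298 B_seq=2298 B_ack=69

Answer: 385 2298 2298 69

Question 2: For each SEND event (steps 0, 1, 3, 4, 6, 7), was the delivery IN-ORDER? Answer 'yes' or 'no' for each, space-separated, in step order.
Step 0: SEND seq=2000 -> in-order
Step 1: SEND seq=0 -> in-order
Step 3: SEND seq=259 -> out-of-order
Step 4: SEND seq=2079 -> in-order
Step 6: SEND seq=2243 -> in-order
Step 7: SEND seq=311 -> out-of-order

Answer: yes yes no yes yes no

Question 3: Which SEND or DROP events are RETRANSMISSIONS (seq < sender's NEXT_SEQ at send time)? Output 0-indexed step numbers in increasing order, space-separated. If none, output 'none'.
Step 0: SEND seq=2000 -> fresh
Step 1: SEND seq=0 -> fresh
Step 2: DROP seq=69 -> fresh
Step 3: SEND seq=259 -> fresh
Step 4: SEND seq=2079 -> fresh
Step 6: SEND seq=2243 -> fresh
Step 7: SEND seq=311 -> fresh

Answer: none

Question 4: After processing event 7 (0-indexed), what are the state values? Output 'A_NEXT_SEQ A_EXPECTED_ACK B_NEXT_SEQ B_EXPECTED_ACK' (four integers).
After event 0: A_seq=0 A_ack=2079 B_seq=2079 B_ack=0
After event 1: A_seq=69 A_ack=2079 B_seq=2079 B_ack=69
After event 2: A_seq=259 A_ack=2079 B_seq=2079 B_ack=69
After event 3: A_seq=311 A_ack=2079 B_seq=2079 B_ack=69
After event 4: A_seq=311 A_ack=2243 B_seq=2243 B_ack=69
After event 5: A_seq=311 A_ack=2243 B_seq=2243 B_ack=69
After event 6: A_seq=311 A_ack=2298 B_seq=2298 B_ack=69
After event 7: A_seq=385 A_ack=2298 B_seq=2298 B_ack=69

385 2298 2298 69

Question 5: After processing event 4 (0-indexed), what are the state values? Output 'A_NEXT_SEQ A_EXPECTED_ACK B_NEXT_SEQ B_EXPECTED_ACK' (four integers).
After event 0: A_seq=0 A_ack=2079 B_seq=2079 B_ack=0
After event 1: A_seq=69 A_ack=2079 B_seq=2079 B_ack=69
After event 2: A_seq=259 A_ack=2079 B_seq=2079 B_ack=69
After event 3: A_seq=311 A_ack=2079 B_seq=2079 B_ack=69
After event 4: A_seq=311 A_ack=2243 B_seq=2243 B_ack=69

311 2243 2243 69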